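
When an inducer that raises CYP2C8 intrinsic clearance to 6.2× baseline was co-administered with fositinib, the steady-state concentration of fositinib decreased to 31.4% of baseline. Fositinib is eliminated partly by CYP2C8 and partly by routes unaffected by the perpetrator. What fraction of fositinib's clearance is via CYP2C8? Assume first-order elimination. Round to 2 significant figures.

Let fm be the CYP2C8 fraction. New clearance relative to baseline = fm × 6.2 + (1 − fm).
Steady-state concentration ratio = 1 / (new CL fraction), so new CL fraction = 1 / 0.314 = 3.185.
fm × 6.2 + 1 − fm = 3.185  ⇒  fm × (6.2 − 1) = 2.185  ⇒  fm = 0.42.

0.42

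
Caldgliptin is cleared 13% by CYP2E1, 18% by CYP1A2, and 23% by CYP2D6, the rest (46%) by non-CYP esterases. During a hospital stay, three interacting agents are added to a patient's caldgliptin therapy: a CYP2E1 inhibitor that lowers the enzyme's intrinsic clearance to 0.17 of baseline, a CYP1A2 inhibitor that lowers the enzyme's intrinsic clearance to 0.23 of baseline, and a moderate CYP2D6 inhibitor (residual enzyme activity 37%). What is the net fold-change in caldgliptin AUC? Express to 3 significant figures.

The CYP2E1 pathway (13% of clearance) is reduced to 0.17× activity: 0.13 × 0.17 = 0.0221.
The CYP1A2 pathway (18% of clearance) is reduced to 0.23× activity: 0.18 × 0.23 = 0.0414.
The CYP2D6 pathway (23% of clearance) falls to 0.37× activity: 0.23 × 0.37 = 0.0851.
The remaining 46% of clearance is unaffected.
Relative clearance = 0.0221 + 0.0414 + 0.0851 + 0.46 = 0.6086.
AUC ∝ 1/CL: fold-change = 1 / 0.6086 = 1.64.

1.64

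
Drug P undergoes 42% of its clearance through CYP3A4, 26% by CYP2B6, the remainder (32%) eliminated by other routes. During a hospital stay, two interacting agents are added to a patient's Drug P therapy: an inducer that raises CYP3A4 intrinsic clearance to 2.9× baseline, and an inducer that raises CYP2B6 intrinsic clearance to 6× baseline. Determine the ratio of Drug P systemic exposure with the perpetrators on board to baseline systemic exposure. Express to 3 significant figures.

0.323

The CYP3A4 pathway (42% of clearance) increases to 2.9× activity: 0.42 × 2.9 = 1.218.
The CYP2B6 pathway (26% of clearance) is boosted to 6× activity: 0.26 × 6 = 1.56.
The remaining 32% of clearance is unaffected.
Relative clearance = 1.218 + 1.56 + 0.32 = 3.098.
Systemic exposure ∝ 1/CL: fold-change = 1 / 3.098 = 0.323.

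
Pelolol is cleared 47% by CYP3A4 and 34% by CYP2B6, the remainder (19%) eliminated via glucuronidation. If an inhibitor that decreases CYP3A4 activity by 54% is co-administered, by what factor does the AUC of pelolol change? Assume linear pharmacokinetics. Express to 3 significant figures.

1.34

The CYP3A4 pathway (47% of clearance) falls to 0.46× activity: 0.47 × 0.46 = 0.2162.
CYP2B6 (34%) and the residual 19% are unaffected.
New clearance relative to baseline: 0.2162 + 0.34 + 0.19 = 0.7462.
Since AUC ∝ 1/CL, the ratio is 1 / 0.7462 = 1.34.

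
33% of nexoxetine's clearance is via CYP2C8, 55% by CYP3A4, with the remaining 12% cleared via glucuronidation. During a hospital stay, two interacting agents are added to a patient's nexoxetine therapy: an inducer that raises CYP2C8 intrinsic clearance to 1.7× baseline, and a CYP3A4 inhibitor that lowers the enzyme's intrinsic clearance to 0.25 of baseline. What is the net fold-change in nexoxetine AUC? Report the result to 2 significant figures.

1.2

The CYP2C8 pathway (33% of clearance) increases to 1.7× activity: 0.33 × 1.7 = 0.561.
The CYP3A4 pathway (55% of clearance) falls to 0.25× activity: 0.55 × 0.25 = 0.1375.
Non-CYP routes (12%) are unchanged.
Relative clearance = 0.561 + 0.1375 + 0.12 = 0.8185.
AUC ∝ 1/CL: fold-change = 1 / 0.8185 = 1.2.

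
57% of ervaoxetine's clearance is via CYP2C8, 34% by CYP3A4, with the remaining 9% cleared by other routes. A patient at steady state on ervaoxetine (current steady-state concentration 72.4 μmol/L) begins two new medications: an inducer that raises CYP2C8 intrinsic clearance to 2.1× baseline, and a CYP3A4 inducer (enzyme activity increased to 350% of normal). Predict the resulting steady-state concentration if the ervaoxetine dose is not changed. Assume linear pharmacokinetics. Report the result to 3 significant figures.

29.2 μmol/L

CYP2C8: 0.57 × 2.1 = 1.197
CYP3A4: 0.34 × 3.5 = 1.19
Other: 0.09 (unchanged)
Relative clearance = 1.197 + 1.19 + 0.09 = 2.477.
New steady-state concentration = 72.4 / 2.477 = 29.2 μmol/L (concentration scales inversely with clearance).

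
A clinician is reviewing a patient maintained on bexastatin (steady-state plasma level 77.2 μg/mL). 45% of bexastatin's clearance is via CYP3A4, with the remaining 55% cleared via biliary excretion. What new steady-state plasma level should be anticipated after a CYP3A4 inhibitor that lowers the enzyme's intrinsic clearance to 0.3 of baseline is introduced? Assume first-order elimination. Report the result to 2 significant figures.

1.1 × 10² μg/mL

CYP3A4: 0.45 × 0.3 = 0.135
Other: 0.55 (unchanged)
CL_new/CL_old = 0.135 + 0.55 = 0.685.
With dosing unchanged, steady-state plasma level scales as 1/CL: 77.2 / 0.685 = 1.1 × 10² μg/mL.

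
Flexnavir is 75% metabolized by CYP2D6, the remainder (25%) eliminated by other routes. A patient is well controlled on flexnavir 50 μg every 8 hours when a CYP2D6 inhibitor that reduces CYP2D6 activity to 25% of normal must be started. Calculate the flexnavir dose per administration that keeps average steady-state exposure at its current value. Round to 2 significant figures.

22 μg

CYP2D6: 0.75 × 0.25 = 0.1875
Other: 0.25 (unchanged)
CL_new/CL_old = 0.1875 + 0.25 = 0.4375.
Exposure is unchanged when dose changes in proportion to clearance. New dose = 50 μg × 0.4375 = 22 μg.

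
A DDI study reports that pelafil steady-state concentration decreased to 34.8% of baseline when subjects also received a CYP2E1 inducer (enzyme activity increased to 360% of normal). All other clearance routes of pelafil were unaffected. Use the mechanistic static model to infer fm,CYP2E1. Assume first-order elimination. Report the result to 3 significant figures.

0.721

Let x = fm,CYP2E1. Because steady-state concentration ∝ 1/CL, relative clearance rose to 1/0.348 = 2.874.
Only the CYP2E1 route changed, so 2.874 = x·3.6 + (1 − x), giving x = 0.721.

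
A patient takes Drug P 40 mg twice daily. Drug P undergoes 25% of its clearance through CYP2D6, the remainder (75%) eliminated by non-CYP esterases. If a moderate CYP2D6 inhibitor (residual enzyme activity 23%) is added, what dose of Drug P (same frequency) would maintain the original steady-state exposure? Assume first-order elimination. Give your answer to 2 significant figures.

32 mg

The CYP2D6 pathway (25% of clearance) falls to 0.23× activity: 0.25 × 0.23 = 0.0575.
Non-CYP routes (75%) are unchanged.
New clearance relative to baseline: 0.0575 + 0.75 = 0.8075.
To maintain the same steady-state level, dose must scale with clearance: new dose = 40 × 0.8075 = 32 mg.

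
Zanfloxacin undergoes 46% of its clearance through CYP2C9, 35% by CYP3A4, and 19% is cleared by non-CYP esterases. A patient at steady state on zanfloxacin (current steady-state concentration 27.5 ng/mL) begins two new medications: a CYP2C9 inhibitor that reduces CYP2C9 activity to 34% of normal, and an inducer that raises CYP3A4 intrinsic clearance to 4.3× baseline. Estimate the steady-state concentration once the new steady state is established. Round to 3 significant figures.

CYP2C9: 0.46 × 0.34 = 0.1564
CYP3A4: 0.35 × 4.3 = 1.505
Other: 0.19 (unchanged)
CL_new/CL_old = 0.1564 + 1.505 + 0.19 = 1.8514.
Steady-state concentration ∝ 1/CL: new value = 27.5 / 1.8514 = 14.9 ng/mL.

14.9 ng/mL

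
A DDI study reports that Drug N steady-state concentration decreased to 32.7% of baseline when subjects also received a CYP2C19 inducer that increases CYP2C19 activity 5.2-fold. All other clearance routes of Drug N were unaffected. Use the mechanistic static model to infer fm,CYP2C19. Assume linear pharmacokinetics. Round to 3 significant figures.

Let x = fm,CYP2C19. Because steady-state concentration ∝ 1/CL, relative clearance rose to 1/0.327 = 3.058.
Only the CYP2C19 route changed, so 3.058 = x·5.2 + (1 − x), giving x = 0.490.

0.490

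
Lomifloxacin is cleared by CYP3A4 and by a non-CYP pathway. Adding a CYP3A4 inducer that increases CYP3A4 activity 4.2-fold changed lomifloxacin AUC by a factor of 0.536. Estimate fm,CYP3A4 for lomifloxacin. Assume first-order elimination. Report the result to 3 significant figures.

0.271

Let fm be the CYP3A4 fraction. New clearance relative to baseline = fm × 4.2 + (1 − fm).
AUC ratio = 1 / (new CL fraction), so new CL fraction = 1 / 0.536 = 1.866.
fm × 4.2 + 1 − fm = 1.866  ⇒  fm × (4.2 − 1) = 0.8657  ⇒  fm = 0.271.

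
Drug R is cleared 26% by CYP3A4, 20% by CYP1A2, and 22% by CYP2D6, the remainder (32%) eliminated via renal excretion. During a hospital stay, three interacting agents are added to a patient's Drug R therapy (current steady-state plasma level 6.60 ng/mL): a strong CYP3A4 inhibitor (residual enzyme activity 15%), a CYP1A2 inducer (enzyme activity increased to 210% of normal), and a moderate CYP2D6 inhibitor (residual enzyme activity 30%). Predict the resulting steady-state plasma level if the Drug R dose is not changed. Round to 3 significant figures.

7.81 ng/mL

CYP3A4: 0.26 × 0.15 = 0.039
CYP1A2: 0.2 × 2.1 = 0.42
CYP2D6: 0.22 × 0.3 = 0.066
Other: 0.32 (unchanged)
New clearance relative to baseline: 0.039 + 0.42 + 0.066 + 0.32 = 0.845.
New steady-state plasma level = 6.60 / 0.845 = 7.81 ng/mL (concentration scales inversely with clearance).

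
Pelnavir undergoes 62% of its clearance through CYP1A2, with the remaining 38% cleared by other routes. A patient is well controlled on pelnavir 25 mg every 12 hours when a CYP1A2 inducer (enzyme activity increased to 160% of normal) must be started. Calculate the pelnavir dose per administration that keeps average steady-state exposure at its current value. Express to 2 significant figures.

34 mg

CYP1A2: 0.62 × 1.6 = 0.992
Other: 0.38 (unchanged)
Relative clearance = 0.992 + 0.38 = 1.372.
To maintain the same steady-state level, dose must scale with clearance: new dose = 25 × 1.372 = 34 mg.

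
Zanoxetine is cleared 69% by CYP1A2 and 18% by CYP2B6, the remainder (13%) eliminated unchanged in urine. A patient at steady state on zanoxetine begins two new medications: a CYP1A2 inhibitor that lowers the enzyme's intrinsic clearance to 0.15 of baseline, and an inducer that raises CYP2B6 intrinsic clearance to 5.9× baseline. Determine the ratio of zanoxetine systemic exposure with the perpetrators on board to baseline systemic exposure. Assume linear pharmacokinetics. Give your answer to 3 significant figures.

0.772

The CYP1A2 pathway (69% of clearance) is reduced to 0.15× activity: 0.69 × 0.15 = 0.1035.
The CYP2B6 pathway (18% of clearance) is boosted to 5.9× activity: 0.18 × 5.9 = 1.062.
The remaining 13% of clearance is unaffected.
CL_new/CL_old = 0.1035 + 1.062 + 0.13 = 1.2955.
Net systemic exposure ratio = 1 / 1.2955 = 0.772.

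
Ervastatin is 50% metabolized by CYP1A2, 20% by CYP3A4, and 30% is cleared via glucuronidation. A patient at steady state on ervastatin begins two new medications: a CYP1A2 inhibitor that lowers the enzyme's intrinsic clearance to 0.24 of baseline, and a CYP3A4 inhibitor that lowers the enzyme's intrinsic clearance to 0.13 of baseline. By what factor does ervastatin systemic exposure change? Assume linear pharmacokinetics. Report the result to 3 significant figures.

The CYP1A2 pathway (50% of clearance) drops to 0.24× activity: 0.5 × 0.24 = 0.12.
The CYP3A4 pathway (20% of clearance) falls to 0.13× activity: 0.2 × 0.13 = 0.026.
Non-CYP routes (30%) are unchanged.
CL_new/CL_old = 0.12 + 0.026 + 0.3 = 0.446.
Systemic exposure ∝ 1/CL: fold-change = 1 / 0.446 = 2.24.

2.24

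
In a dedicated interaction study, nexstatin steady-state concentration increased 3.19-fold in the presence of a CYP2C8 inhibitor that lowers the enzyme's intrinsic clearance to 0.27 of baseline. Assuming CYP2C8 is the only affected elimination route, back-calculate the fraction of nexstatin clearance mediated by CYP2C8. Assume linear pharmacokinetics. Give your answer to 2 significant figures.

0.94

CL'/CL = 1 / 3.19 = 0.3135
0.27·fm + (1 − fm) = 0.3135
fm = (0.3135 − 1) / (0.27 − 1) = 0.94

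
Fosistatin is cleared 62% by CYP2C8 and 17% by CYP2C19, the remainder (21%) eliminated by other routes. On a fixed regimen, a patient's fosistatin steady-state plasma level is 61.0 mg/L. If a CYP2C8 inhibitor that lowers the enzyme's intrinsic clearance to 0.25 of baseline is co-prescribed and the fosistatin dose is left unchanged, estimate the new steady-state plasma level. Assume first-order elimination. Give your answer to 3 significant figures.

The CYP2C8 pathway (62% of clearance) is reduced to 0.25× activity: 0.62 × 0.25 = 0.155.
CYP2C19 (17%) and the residual 21% are unaffected.
New clearance relative to baseline: 0.155 + 0.17 + 0.21 = 0.535.
Steady-state plasma level ∝ 1/CL, so new value = 61.0 / 0.535 = 114 mg/L.

114 mg/L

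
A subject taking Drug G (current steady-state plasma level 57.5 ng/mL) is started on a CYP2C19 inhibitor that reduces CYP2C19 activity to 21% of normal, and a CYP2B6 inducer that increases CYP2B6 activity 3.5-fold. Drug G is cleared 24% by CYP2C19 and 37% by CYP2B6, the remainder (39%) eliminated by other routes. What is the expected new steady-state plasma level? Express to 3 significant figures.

33.1 ng/mL

The CYP2C19 pathway (24% of clearance) falls to 0.21× activity: 0.24 × 0.21 = 0.0504.
The CYP2B6 pathway (37% of clearance) rises to 3.5× activity: 0.37 × 3.5 = 1.295.
The remaining 39% of clearance is unaffected.
New clearance relative to baseline: 0.0504 + 1.295 + 0.39 = 1.7354.
Dividing the baseline by the relative clearance: 57.5 / 1.7354 = 33.1 ng/mL.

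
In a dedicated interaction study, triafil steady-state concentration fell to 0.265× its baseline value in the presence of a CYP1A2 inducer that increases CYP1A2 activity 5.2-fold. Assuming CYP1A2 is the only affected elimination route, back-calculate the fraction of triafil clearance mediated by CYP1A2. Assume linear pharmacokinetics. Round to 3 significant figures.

CL'/CL = 1 / 0.265 = 3.774
5.2·fm + (1 − fm) = 3.774
fm = (3.774 − 1) / (5.2 − 1) = 0.660

0.660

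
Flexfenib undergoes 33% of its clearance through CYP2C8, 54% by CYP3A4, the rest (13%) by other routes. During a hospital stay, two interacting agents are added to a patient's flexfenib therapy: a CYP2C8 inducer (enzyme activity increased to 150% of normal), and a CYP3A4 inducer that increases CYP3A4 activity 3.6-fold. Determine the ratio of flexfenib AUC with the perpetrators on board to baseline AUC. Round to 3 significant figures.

0.389

The CYP2C8 pathway (33% of clearance) increases to 1.5× activity: 0.33 × 1.5 = 0.495.
The CYP3A4 pathway (54% of clearance) increases to 3.6× activity: 0.54 × 3.6 = 1.944.
The remaining 13% of clearance is unaffected.
Relative clearance = 0.495 + 1.944 + 0.13 = 2.569.
AUC ∝ 1/CL: fold-change = 1 / 2.569 = 0.389.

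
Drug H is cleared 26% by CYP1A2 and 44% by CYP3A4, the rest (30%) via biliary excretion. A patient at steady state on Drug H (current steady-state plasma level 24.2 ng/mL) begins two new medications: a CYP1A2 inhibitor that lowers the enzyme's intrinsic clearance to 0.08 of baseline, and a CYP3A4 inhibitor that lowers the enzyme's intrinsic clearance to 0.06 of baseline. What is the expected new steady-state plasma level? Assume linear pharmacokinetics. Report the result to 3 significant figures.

CYP1A2: 0.26 × 0.08 = 0.0208
CYP3A4: 0.44 × 0.06 = 0.0264
Other: 0.3 (unchanged)
Relative clearance = 0.0208 + 0.0264 + 0.3 = 0.3472.
Steady-state plasma level ∝ 1/CL: new value = 24.2 / 0.3472 = 69.7 ng/mL.

69.7 ng/mL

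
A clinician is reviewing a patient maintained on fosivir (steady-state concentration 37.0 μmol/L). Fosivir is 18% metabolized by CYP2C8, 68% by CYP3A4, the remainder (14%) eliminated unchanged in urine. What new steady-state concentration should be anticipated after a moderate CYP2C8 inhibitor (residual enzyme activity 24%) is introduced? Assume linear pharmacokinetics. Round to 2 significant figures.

43 μmol/L

The CYP2C8 pathway (18% of clearance) drops to 0.24× activity: 0.18 × 0.24 = 0.0432.
CYP3A4 (68%) and the residual 14% are unaffected.
CL_new/CL_old = 0.0432 + 0.68 + 0.14 = 0.8632.
Steady-state concentration ∝ 1/CL, so new value = 37.0 / 0.8632 = 43 μmol/L.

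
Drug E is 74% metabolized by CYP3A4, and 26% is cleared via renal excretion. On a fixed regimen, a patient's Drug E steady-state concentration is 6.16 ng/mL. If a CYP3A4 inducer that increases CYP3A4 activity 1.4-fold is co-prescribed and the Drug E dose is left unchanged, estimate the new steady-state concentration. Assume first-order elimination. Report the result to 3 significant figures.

4.75 ng/mL

CYP3A4: 0.74 × 1.4 = 1.036
Other: 0.26 (unchanged)
CL_new/CL_old = 1.036 + 0.26 = 1.296.
New steady-state concentration = baseline ÷ relative clearance = 6.16 / 1.296 = 4.75 ng/mL.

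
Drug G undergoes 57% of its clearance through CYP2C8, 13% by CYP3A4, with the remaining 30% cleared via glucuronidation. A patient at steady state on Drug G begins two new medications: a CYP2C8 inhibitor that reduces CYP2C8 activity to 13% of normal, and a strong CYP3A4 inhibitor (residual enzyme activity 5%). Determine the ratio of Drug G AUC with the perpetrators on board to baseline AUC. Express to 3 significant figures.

CYP2C8: 0.57 × 0.13 = 0.0741
CYP3A4: 0.13 × 0.05 = 0.0065
Other: 0.3 (unchanged)
New clearance relative to baseline: 0.0741 + 0.0065 + 0.3 = 0.3806.
AUC ∝ 1/CL: fold-change = 1 / 0.3806 = 2.63.

2.63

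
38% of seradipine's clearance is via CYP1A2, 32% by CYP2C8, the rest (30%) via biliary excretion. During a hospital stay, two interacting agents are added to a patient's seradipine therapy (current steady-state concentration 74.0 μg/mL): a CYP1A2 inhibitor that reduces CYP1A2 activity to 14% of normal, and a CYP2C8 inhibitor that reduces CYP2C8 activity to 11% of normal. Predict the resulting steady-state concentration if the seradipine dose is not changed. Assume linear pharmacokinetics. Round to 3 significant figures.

The CYP1A2 pathway (38% of clearance) drops to 0.14× activity: 0.38 × 0.14 = 0.0532.
The CYP2C8 pathway (32% of clearance) falls to 0.11× activity: 0.32 × 0.11 = 0.0352.
The remaining 30% of clearance is unaffected.
New clearance relative to baseline: 0.0532 + 0.0352 + 0.3 = 0.3884.
Dividing the baseline by the relative clearance: 74.0 / 0.3884 = 191 μg/mL.

191 μg/mL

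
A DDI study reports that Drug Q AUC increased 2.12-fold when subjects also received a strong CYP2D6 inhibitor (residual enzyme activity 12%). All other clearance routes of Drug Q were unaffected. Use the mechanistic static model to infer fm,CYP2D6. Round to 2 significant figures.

0.60

Let fm be the CYP2D6 fraction. New clearance relative to baseline = fm × 0.12 + (1 − fm).
AUC ratio = 1 / (new CL fraction), so new CL fraction = 1 / 2.12 = 0.4717.
fm × 0.12 + 1 − fm = 0.4717  ⇒  fm × (0.12 − 1) = −0.5283  ⇒  fm = 0.60.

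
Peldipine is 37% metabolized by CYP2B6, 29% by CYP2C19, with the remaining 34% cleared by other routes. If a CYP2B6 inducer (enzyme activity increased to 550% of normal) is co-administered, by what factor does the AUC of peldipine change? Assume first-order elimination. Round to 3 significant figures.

0.375

CYP2B6: 0.37 × 5.5 = 2.035
CYP2C19: 0.29 (unchanged)
Other: 0.34 (unchanged)
Relative clearance = 2.035 + 0.29 + 0.34 = 2.665.
AUC ratio = CL_old/CL_new = 1 / 2.665 = 0.375.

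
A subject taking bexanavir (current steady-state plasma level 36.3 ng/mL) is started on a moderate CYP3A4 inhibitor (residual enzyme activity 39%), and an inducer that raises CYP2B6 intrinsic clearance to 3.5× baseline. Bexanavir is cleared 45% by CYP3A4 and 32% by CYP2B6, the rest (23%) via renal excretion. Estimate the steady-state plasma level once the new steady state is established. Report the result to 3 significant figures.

23.8 ng/mL

The CYP3A4 pathway (45% of clearance) falls to 0.39× activity: 0.45 × 0.39 = 0.1755.
The CYP2B6 pathway (32% of clearance) is boosted to 3.5× activity: 0.32 × 3.5 = 1.12.
The remaining 23% of clearance is unaffected.
Relative clearance = 0.1755 + 1.12 + 0.23 = 1.5255.
New steady-state plasma level = 36.3 / 1.5255 = 23.8 ng/mL (concentration scales inversely with clearance).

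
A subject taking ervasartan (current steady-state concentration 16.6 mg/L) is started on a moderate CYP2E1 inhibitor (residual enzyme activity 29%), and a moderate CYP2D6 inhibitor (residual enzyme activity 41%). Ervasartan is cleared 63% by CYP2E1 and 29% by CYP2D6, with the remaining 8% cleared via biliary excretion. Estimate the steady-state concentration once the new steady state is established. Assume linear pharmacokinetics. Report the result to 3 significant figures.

CYP2E1: 0.63 × 0.29 = 0.1827
CYP2D6: 0.29 × 0.41 = 0.1189
Other: 0.08 (unchanged)
Relative clearance = 0.1827 + 0.1189 + 0.08 = 0.3816.
Steady-state concentration ∝ 1/CL: new value = 16.6 / 0.3816 = 43.5 mg/L.

43.5 mg/L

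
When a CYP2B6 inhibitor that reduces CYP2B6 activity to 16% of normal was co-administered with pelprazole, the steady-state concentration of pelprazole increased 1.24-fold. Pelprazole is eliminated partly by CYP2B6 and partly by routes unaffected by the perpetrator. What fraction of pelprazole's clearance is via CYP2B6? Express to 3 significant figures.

CL'/CL = 1 / 1.24 = 0.8065
0.16·fm + (1 − fm) = 0.8065
fm = (0.8065 − 1) / (0.16 − 1) = 0.230

0.230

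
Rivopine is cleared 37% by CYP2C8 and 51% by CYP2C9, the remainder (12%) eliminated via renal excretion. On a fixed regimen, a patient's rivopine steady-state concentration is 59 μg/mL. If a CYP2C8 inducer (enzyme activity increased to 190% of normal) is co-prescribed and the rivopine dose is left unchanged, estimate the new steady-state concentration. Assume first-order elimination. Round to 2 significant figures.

CYP2C8: 0.37 × 1.9 = 0.703
CYP2C9: 0.51 (unchanged)
Other: 0.12 (unchanged)
CL_new/CL_old = 0.703 + 0.51 + 0.12 = 1.333.
New steady-state concentration = baseline ÷ relative clearance = 59 / 1.333 = 44 μg/mL.

44 μg/mL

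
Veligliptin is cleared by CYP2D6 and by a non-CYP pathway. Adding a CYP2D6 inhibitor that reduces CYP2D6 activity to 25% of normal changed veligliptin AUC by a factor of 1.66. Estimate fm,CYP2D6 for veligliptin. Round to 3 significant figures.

0.530

Let fm be the CYP2D6 fraction. New clearance relative to baseline = fm × 0.25 + (1 − fm).
AUC ratio = 1 / (new CL fraction), so new CL fraction = 1 / 1.66 = 0.6024.
fm × 0.25 + 1 − fm = 0.6024  ⇒  fm × (0.25 − 1) = −0.3976  ⇒  fm = 0.530.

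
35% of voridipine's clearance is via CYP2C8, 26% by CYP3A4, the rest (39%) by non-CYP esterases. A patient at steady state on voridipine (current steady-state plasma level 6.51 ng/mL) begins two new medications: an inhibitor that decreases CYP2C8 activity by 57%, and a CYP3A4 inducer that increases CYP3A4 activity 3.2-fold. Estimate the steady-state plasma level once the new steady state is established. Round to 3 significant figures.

4.74 ng/mL

The CYP2C8 pathway (35% of clearance) drops to 0.43× activity: 0.35 × 0.43 = 0.1505.
The CYP3A4 pathway (26% of clearance) rises to 3.2× activity: 0.26 × 3.2 = 0.832.
Non-CYP routes (39%) are unchanged.
New clearance relative to baseline: 0.1505 + 0.832 + 0.39 = 1.3725.
Steady-state plasma level ∝ 1/CL: new value = 6.51 / 1.3725 = 4.74 ng/mL.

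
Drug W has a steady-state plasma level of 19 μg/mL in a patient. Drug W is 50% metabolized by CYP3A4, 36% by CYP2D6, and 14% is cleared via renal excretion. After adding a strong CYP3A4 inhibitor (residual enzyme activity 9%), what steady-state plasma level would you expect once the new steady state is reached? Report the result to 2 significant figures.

35 μg/mL

The CYP3A4 pathway (50% of clearance) falls to 0.09× activity: 0.5 × 0.09 = 0.045.
CYP2D6 (36%) and the residual 14% are unaffected.
CL_new/CL_old = 0.045 + 0.36 + 0.14 = 0.545.
With dosing unchanged, steady-state plasma level scales as 1/CL: 19 / 0.545 = 35 μg/mL.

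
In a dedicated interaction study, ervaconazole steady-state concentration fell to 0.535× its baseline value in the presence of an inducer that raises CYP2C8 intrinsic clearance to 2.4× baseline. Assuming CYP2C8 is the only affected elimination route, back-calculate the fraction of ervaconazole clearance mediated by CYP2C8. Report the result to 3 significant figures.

CL'/CL = 1 / 0.535 = 1.869
2.4·fm + (1 − fm) = 1.869
fm = (1.869 − 1) / (2.4 − 1) = 0.621

0.621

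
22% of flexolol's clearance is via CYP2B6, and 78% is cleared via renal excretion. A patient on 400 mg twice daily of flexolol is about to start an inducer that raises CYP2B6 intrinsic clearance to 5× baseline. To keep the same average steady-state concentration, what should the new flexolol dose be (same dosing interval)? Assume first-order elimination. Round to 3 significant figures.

752 mg

The CYP2B6 pathway (22% of clearance) increases to 5× activity: 0.22 × 5 = 1.1.
The remaining 78% of clearance is unaffected.
Relative clearance = 1.1 + 0.78 = 1.88.
Css,avg = (dose rate)/CL, so holding Css fixed requires dose ∝ CL: 400 × 1.88 = 752 mg.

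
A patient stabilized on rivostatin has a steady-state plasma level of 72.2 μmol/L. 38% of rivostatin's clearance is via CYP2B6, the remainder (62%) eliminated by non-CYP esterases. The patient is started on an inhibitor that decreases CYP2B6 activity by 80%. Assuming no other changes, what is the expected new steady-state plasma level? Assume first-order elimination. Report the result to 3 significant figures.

104 μmol/L

The CYP2B6 pathway (38% of clearance) falls to 0.2× activity: 0.38 × 0.2 = 0.076.
The remaining 62% of clearance is unaffected.
New clearance relative to baseline: 0.076 + 0.62 = 0.696.
With dosing unchanged, steady-state plasma level scales as 1/CL: 72.2 / 0.696 = 104 μmol/L.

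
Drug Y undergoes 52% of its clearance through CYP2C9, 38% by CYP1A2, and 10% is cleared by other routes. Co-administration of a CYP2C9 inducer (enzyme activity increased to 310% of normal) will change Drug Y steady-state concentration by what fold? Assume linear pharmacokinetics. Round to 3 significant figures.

The CYP2C9 pathway (52% of clearance) is boosted to 3.1× activity: 0.52 × 3.1 = 1.612.
CYP1A2 (38%) and the residual 10% are unaffected.
Relative clearance = 1.612 + 0.38 + 0.1 = 2.092.
Since steady-state concentration ∝ 1/CL, the ratio is 1 / 2.092 = 0.478.

0.478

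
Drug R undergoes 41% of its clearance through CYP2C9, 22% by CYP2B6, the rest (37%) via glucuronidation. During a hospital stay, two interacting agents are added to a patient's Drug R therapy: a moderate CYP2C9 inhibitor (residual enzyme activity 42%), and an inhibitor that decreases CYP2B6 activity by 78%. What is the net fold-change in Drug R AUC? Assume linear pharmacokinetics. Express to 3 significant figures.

The CYP2C9 pathway (41% of clearance) is reduced to 0.42× activity: 0.41 × 0.42 = 0.1722.
The CYP2B6 pathway (22% of clearance) falls to 0.22× activity: 0.22 × 0.22 = 0.0484.
Non-CYP routes (37%) are unchanged.
Relative clearance = 0.1722 + 0.0484 + 0.37 = 0.5906.
AUC ∝ 1/CL: fold-change = 1 / 0.5906 = 1.69.

1.69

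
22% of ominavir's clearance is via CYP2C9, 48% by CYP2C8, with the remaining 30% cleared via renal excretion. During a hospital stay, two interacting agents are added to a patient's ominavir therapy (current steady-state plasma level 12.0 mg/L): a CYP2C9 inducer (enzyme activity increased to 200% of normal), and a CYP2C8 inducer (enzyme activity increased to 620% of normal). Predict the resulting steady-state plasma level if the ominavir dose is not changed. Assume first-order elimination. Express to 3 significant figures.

3.23 mg/L

The CYP2C9 pathway (22% of clearance) is boosted to 2× activity: 0.22 × 2 = 0.44.
The CYP2C8 pathway (48% of clearance) rises to 6.2× activity: 0.48 × 6.2 = 2.976.
The remaining 30% of clearance is unaffected.
New clearance relative to baseline: 0.44 + 2.976 + 0.3 = 3.716.
Steady-state plasma level ∝ 1/CL: new value = 12.0 / 3.716 = 3.23 mg/L.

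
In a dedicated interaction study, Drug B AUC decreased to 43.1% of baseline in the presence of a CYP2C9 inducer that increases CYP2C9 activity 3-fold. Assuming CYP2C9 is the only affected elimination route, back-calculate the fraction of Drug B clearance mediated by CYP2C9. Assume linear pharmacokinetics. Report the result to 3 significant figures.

Let fm be the CYP2C9 fraction. New clearance relative to baseline = fm × 3 + (1 − fm).
AUC ratio = 1 / (new CL fraction), so new CL fraction = 1 / 0.431 = 2.32.
fm × 3 + 1 − fm = 2.32  ⇒  fm × (3 − 1) = 1.32  ⇒  fm = 0.660.

0.660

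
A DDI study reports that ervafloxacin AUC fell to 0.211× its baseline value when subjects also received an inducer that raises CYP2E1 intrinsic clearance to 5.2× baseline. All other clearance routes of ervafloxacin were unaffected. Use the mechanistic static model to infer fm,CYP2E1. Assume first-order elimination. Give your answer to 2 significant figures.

CL'/CL = 1 / 0.211 = 4.739
5.2·fm + (1 − fm) = 4.739
fm = (4.739 − 1) / (5.2 − 1) = 0.89

0.89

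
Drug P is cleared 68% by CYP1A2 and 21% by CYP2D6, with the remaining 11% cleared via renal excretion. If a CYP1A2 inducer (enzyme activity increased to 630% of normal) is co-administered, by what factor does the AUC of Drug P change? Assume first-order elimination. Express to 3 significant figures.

0.217

The CYP1A2 pathway (68% of clearance) is boosted to 6.3× activity: 0.68 × 6.3 = 4.284.
CYP2D6 (21%) and the residual 11% are unaffected.
CL_new/CL_old = 4.284 + 0.21 + 0.11 = 4.604.
AUC ratio = CL_old/CL_new = 1 / 4.604 = 0.217.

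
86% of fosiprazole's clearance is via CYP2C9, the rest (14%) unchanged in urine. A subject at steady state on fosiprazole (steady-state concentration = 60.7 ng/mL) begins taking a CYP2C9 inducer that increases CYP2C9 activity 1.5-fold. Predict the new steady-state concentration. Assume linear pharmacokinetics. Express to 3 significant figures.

42.4 ng/mL

The CYP2C9 pathway (86% of clearance) increases to 1.5× activity: 0.86 × 1.5 = 1.29.
Non-CYP routes (14%) are unchanged.
CL_new/CL_old = 1.29 + 0.14 = 1.43.
New steady-state concentration = baseline ÷ relative clearance = 60.7 / 1.43 = 42.4 ng/mL.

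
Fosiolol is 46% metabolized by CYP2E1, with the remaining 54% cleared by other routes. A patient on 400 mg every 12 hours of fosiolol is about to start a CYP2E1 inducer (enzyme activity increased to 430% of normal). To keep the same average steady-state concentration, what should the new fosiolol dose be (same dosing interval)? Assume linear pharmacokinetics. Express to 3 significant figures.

CYP2E1: 0.46 × 4.3 = 1.978
Other: 0.54 (unchanged)
Relative clearance = 1.978 + 0.54 = 2.518.
Exposure is unchanged when dose changes in proportion to clearance. New dose = 400 mg × 2.518 = 1.01 × 10³ mg.

1.01 × 10³ mg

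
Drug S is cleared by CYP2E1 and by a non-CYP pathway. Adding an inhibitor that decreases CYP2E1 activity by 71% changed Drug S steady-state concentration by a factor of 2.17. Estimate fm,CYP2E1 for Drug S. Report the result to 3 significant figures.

Let fm be the CYP2E1 fraction. New clearance relative to baseline = fm × 0.29 + (1 − fm).
Steady-state concentration ratio = 1 / (new CL fraction), so new CL fraction = 1 / 2.17 = 0.4608.
fm × 0.29 + 1 − fm = 0.4608  ⇒  fm × (0.29 − 1) = −0.5392  ⇒  fm = 0.759.

0.759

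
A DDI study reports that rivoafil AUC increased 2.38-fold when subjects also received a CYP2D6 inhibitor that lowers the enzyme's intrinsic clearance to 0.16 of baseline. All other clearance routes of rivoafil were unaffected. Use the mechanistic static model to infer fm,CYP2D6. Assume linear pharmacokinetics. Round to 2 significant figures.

0.69

CL'/CL = 1 / 2.38 = 0.4202
0.16·fm + (1 − fm) = 0.4202
fm = (0.4202 − 1) / (0.16 − 1) = 0.69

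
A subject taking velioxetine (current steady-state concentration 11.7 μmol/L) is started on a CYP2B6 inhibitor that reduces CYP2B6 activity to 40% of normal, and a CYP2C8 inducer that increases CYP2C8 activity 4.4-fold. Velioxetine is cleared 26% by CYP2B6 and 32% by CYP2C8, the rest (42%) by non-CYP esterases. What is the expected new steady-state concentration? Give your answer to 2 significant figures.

The CYP2B6 pathway (26% of clearance) falls to 0.4× activity: 0.26 × 0.4 = 0.104.
The CYP2C8 pathway (32% of clearance) is boosted to 4.4× activity: 0.32 × 4.4 = 1.408.
Non-CYP routes (42%) are unchanged.
CL_new/CL_old = 0.104 + 1.408 + 0.42 = 1.932.
Steady-state concentration ∝ 1/CL: new value = 11.7 / 1.932 = 6.1 μmol/L.

6.1 μmol/L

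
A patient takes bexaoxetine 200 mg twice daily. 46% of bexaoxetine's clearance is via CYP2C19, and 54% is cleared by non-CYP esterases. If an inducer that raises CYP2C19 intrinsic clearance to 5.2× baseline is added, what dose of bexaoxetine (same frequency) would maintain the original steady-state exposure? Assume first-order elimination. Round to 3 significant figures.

The CYP2C19 pathway (46% of clearance) is boosted to 5.2× activity: 0.46 × 5.2 = 2.392.
Non-CYP routes (54%) are unchanged.
Relative clearance = 2.392 + 0.54 = 2.932.
Exposure is unchanged when dose changes in proportion to clearance. New dose = 200 mg × 2.932 = 586 mg.

586 mg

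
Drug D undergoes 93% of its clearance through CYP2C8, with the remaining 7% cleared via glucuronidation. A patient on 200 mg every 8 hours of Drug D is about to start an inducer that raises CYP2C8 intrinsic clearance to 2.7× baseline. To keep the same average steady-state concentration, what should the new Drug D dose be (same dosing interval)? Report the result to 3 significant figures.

516 mg

The CYP2C8 pathway (93% of clearance) is boosted to 2.7× activity: 0.93 × 2.7 = 2.511.
The remaining 7% of clearance is unaffected.
New clearance relative to baseline: 2.511 + 0.07 = 2.581.
To maintain the same steady-state level, dose must scale with clearance: new dose = 200 × 2.581 = 516 mg.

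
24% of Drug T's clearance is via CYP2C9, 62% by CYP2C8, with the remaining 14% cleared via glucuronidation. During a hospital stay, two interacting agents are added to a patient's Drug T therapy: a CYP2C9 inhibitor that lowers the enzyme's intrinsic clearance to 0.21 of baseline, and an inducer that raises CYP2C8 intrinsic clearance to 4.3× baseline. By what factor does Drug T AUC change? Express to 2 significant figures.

0.35

The CYP2C9 pathway (24% of clearance) falls to 0.21× activity: 0.24 × 0.21 = 0.0504.
The CYP2C8 pathway (62% of clearance) increases to 4.3× activity: 0.62 × 4.3 = 2.666.
Non-CYP routes (14%) are unchanged.
CL_new/CL_old = 0.0504 + 2.666 + 0.14 = 2.8564.
AUC ∝ 1/CL: fold-change = 1 / 2.8564 = 0.35.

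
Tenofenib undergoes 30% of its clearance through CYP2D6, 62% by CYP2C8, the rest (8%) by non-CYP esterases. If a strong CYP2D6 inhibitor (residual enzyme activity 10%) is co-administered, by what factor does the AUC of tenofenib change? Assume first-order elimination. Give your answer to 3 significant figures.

The CYP2D6 pathway (30% of clearance) falls to 0.1× activity: 0.3 × 0.1 = 0.03.
CYP2C8 (62%) and the residual 8% are unaffected.
CL_new/CL_old = 0.03 + 0.62 + 0.08 = 0.73.
AUC ratio = CL_old/CL_new = 1 / 0.73 = 1.37.

1.37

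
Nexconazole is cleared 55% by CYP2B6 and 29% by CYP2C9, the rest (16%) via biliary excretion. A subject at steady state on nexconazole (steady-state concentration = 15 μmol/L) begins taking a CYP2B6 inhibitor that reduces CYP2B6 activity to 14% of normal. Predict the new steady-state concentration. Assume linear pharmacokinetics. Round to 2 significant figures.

CYP2B6: 0.55 × 0.14 = 0.077
CYP2C9: 0.29 (unchanged)
Other: 0.16 (unchanged)
Relative clearance = 0.077 + 0.29 + 0.16 = 0.527.
With dosing unchanged, steady-state concentration scales as 1/CL: 15 / 0.527 = 28 μmol/L.

28 μmol/L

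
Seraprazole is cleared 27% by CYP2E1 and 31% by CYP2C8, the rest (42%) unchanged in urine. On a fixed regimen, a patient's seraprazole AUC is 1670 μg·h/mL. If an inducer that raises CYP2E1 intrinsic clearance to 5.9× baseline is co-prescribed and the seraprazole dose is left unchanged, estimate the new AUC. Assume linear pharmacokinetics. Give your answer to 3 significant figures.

719 μg·h/mL

The CYP2E1 pathway (27% of clearance) increases to 5.9× activity: 0.27 × 5.9 = 1.593.
CYP2C8 (31%) and the residual 42% are unaffected.
Relative clearance = 1.593 + 0.31 + 0.42 = 2.323.
With dosing unchanged, AUC scales as 1/CL: 1670 / 2.323 = 719 μg·h/mL.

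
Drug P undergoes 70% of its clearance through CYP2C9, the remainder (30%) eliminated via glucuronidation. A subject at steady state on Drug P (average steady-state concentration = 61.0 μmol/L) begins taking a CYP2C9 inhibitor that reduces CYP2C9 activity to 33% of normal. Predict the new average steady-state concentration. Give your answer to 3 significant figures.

115 μmol/L

The CYP2C9 pathway (70% of clearance) drops to 0.33× activity: 0.7 × 0.33 = 0.231.
Non-CYP routes (30%) are unchanged.
New clearance relative to baseline: 0.231 + 0.3 = 0.531.
With dosing unchanged, average steady-state concentration scales as 1/CL: 61.0 / 0.531 = 115 μmol/L.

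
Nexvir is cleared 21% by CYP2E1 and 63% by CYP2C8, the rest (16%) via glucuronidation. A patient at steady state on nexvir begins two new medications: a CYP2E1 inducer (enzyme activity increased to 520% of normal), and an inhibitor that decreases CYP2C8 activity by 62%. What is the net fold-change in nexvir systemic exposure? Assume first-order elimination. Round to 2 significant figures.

0.67

CYP2E1: 0.21 × 5.2 = 1.092
CYP2C8: 0.63 × 0.38 = 0.2394
Other: 0.16 (unchanged)
Relative clearance = 1.092 + 0.2394 + 0.16 = 1.4914.
Net systemic exposure ratio = 1 / 1.4914 = 0.67.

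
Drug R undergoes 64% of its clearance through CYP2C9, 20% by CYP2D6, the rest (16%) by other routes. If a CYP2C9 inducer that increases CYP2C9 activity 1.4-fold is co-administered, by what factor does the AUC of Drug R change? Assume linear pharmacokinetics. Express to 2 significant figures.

0.80

The CYP2C9 pathway (64% of clearance) rises to 1.4× activity: 0.64 × 1.4 = 0.896.
CYP2D6 (20%) and the residual 16% are unaffected.
CL_new/CL_old = 0.896 + 0.2 + 0.16 = 1.256.
Since AUC ∝ 1/CL, the ratio is 1 / 1.256 = 0.80.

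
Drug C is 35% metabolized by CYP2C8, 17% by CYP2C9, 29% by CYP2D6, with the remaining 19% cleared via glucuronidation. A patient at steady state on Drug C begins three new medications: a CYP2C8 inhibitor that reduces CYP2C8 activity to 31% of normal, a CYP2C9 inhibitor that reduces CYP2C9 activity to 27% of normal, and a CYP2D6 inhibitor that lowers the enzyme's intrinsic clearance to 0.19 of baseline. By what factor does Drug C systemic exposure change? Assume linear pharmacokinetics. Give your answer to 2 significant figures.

The CYP2C8 pathway (35% of clearance) falls to 0.31× activity: 0.35 × 0.31 = 0.1085.
The CYP2C9 pathway (17% of clearance) is reduced to 0.27× activity: 0.17 × 0.27 = 0.0459.
The CYP2D6 pathway (29% of clearance) drops to 0.19× activity: 0.29 × 0.19 = 0.0551.
The remaining 19% of clearance is unaffected.
Relative clearance = 0.1085 + 0.0459 + 0.0551 + 0.19 = 0.3995.
Systemic exposure ∝ 1/CL: fold-change = 1 / 0.3995 = 2.5.

2.5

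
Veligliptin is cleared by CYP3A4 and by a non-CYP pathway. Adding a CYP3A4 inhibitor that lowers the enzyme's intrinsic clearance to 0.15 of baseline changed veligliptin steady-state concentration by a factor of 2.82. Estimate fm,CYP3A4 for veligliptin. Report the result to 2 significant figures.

Call the CYP3A4 fraction fm. After the interaction, CL_new/CL_old = fm × 0.15 + (1 − fm).
Steady-state concentration ratio = 1 / (new CL fraction), so new CL fraction = 1 / 2.82 = 0.3546.
fm × 0.15 + 1 − fm = 0.3546  ⇒  fm × (0.15 − 1) = −0.6454  ⇒  fm = 0.76.

0.76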